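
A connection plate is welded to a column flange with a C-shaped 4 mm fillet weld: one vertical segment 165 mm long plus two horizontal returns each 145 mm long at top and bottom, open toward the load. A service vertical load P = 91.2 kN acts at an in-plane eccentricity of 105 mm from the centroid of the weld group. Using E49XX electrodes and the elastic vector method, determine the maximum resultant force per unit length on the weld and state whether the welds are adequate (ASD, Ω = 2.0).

E49XX → F_EXX = 490 MPa.
Total weld length L_w = 455 mm. Treat welds as unit-width lines.
Centroid: x̄ = 2×145×72.5 / 455 = 46.21 mm from the vertical weld.
Polar moment about centroid: J = I_x + I_y = [165³/12 + 2×145×82.5²] + [165×46.21² + 2(145³/12 + 145×26.29²)] = 3409000 mm³.
Direct shear f_v = P/L_w = 91.2×10³ / 455 = 200.4 N/mm (vertical).
Torsion M = P·e = 91.2×10³ × 105 = 9576000 N·mm.
Critical point at (x, y) = (98.79, 82.5) from centroid. f_tx = M·y/J = 231.7 N/mm; f_ty = M·x/J = 277.5 N/mm.
Resultant f_max = √[f_tx² + (f_v + f_ty)²] = √[231.7² + (200.4 + 277.5)²] = 531.2 N/mm.
Capacity per unit length: r_n/Ω = (1/2.0) × 0.6 × 490 × (0.707 × 4) = 415.7 N/mm.
531.2 > 415.7 → NOT adequate.

f_max ≈ 531 N/mm; NOT adequate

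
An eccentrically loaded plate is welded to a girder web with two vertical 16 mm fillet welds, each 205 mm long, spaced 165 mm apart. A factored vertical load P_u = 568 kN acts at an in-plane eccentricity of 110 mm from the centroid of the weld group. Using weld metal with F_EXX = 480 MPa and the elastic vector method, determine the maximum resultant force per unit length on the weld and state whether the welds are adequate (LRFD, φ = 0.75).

f_max ≈ 3010 N/mm; NOT adequate

Total weld length L_w = 410 mm. Treat welds as unit-width lines.
Polar moment about centroid: J = 2[d³/12 + d(b/2)²] = 2[205³/12 + 205×82.5²] = 4226000 mm³.
Direct shear f_v = P/L_w = 568×10³ / 410 = 1385 N/mm (vertical).
Torsion M = P·e = 568×10³ × 110 = 62480000 N·mm.
Critical point at (x, y) = (82.5, 102.5) from centroid. f_tx = M·y/J = 1515 N/mm; f_ty = M·x/J = 1220 N/mm.
Resultant f_max = √[f_tx² + (f_v + f_ty)²] = √[1515² + (1385 + 1220)²] = 3014 N/mm.
Capacity per unit length: φr_n = 0.75 × 0.6 × 480 × (0.707 × 16) = 2443 N/mm.
3014 > 2443 → NOT adequate.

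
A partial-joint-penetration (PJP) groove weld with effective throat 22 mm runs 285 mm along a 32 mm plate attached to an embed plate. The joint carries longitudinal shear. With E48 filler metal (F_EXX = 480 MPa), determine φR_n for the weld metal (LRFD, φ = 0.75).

Effective throat (given) t_e = 22 mm.
A_we = 22 × 285 = 6270 mm².
F_nw = 0.6 F_EXX = 288 MPa.
φR_n = 0.75 × 288 × 6270 × 10⁻³ = 1354 kN.

φR_n ≈ 1350 kN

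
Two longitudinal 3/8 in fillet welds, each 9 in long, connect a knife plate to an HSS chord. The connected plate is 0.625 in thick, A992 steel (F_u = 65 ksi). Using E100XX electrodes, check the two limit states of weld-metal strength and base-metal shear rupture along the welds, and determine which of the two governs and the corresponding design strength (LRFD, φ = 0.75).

φR_n ≈ 215 kips (weld metal governs)

E100XX → F_EXX = 100 ksi.
t_e = 0.707 × 0.375 = 0.2651 in; L = 18 in.
Weld metal: φR_n = 0.75 × 0.6 × 100 × 0.2651 × 18 = 214.8 kips.
Base metal (shear rupture): φR_n = 0.75 × 0.6 × 65 × 0.625 × 18 = 329.1 kips.
Governing: weld metal.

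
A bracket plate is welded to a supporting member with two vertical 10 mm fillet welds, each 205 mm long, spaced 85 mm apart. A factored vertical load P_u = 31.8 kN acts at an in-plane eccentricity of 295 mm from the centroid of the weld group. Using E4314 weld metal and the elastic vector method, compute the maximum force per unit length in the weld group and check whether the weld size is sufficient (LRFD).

f_max ≈ 513 N/mm; adequate

E43XX → F_EXX = 430 MPa.
Total weld length L_w = 410 mm. Treat welds as unit-width lines.
Polar moment about centroid: J = 2[d³/12 + d(b/2)²] = 2[205³/12 + 205×42.5²] = 2176000 mm³.
Direct shear f_v = P/L_w = 31.8×10³ / 410 = 77.56 N/mm (vertical).
Torsion M = P·e = 31.8×10³ × 295 = 9381000 N·mm.
Critical point at (x, y) = (42.5, 102.5) from centroid. f_tx = M·y/J = 441.8 N/mm; f_ty = M·x/J = 183.2 N/mm.
Resultant f_max = √[f_tx² + (f_v + f_ty)²] = √[441.8² + (77.56 + 183.2)²] = 513 N/mm.
Capacity per unit length: φr_n = 0.75 × 0.6 × 430 × (0.707 × 10) = 1368 N/mm.
513 ≤ 1368 → adequate.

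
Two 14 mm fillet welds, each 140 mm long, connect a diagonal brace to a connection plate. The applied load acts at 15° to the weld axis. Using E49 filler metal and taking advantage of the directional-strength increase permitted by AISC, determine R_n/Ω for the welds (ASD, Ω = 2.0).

E49XX → F_EXX = 490 MPa.
t_e = 0.707 × 14 = 9.898 mm; A_we = 9.898 × 280 = 2771 mm².
Directional factor: 1.0 + 0.5 sin^1.5(15°) = 1.066.
F_nw = 0.6 × 490 × 1.066 = 313.4 MPa.
R_n/Ω = (313.4 × 2771) / 2.0 × 10⁻³ = 434.2 kN.

R_n/Ω ≈ 434 kN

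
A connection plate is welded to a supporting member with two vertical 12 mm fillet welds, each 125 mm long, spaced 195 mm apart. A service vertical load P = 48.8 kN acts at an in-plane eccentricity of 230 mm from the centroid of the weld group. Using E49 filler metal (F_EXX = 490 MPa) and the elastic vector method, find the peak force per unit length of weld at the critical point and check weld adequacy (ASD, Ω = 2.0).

Total weld length L_w = 250 mm. Treat welds as unit-width lines.
Polar moment about centroid: J = 2[d³/12 + d(b/2)²] = 2[125³/12 + 125×97.5²] = 2702000 mm³.
Direct shear f_v = P/L_w = 48.8×10³ / 250 = 195.2 N/mm (vertical).
Torsion M = P·e = 48.8×10³ × 230 = 11224000 N·mm.
Critical point at (x, y) = (97.5, 62.5) from centroid. f_tx = M·y/J = 259.6 N/mm; f_ty = M·x/J = 405 N/mm.
Resultant f_max = √[f_tx² + (f_v + f_ty)²] = √[259.6² + (195.2 + 405)²] = 653.9 N/mm.
Capacity per unit length: r_n/Ω = (1/2.0) × 0.6 × 490 × (0.707 × 12) = 1247 N/mm.
653.9 ≤ 1247 → adequate.

f_max ≈ 654 N/mm; adequate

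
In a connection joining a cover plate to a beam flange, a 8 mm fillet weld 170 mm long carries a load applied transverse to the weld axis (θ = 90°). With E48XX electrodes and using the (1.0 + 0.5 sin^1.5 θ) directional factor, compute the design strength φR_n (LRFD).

φR_n ≈ 312 kN

E48XX → F_EXX = 480 MPa.
t_e = 0.707 × 8 = 5.656 mm; A_we = 5.656 × 170 = 961.5 mm².
Directional factor: 1.0 + 0.5 sin^1.5(90°) = 1.5.
F_nw = 0.6 × 480 × 1.5 = 432 MPa.
φR_n = 0.75 × 432 × 961.5 × 10⁻³ = 311.5 kN.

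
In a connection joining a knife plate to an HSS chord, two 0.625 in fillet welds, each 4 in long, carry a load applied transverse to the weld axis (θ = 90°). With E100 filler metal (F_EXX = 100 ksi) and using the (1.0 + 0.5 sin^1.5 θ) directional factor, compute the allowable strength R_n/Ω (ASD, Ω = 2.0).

R_n/Ω ≈ 159 kips

t_e = 0.707 × 0.625 = 0.4419 in; A_we = 0.4419 × 8 = 3.535 in².
Directional factor: 1.0 + 0.5 sin^1.5(90°) = 1.5.
F_nw = 0.6 × 100 × 1.5 = 90 ksi.
R_n/Ω = (90 × 3.535) / 2.0 = 159.1 kips.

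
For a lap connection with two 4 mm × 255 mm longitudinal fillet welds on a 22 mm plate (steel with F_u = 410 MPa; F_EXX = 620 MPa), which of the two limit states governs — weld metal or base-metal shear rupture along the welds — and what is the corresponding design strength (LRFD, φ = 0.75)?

φR_n ≈ 402 kN (weld metal governs)

t_e = 0.707 × 4 = 2.828 mm; L = 510 mm.
Weld metal: φR_n = 0.75 × 0.6 × 620 × 2.828 × 510 × 10⁻³ = 402.4 kN.
Base metal (shear rupture): φR_n = 0.75 × 0.6 × 410 × 22 × 510 × 10⁻³ = 2070 kN.
Governing: weld metal.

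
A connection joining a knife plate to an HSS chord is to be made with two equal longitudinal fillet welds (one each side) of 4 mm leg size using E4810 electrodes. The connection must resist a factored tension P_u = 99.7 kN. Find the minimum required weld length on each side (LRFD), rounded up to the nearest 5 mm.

E48XX → F_EXX = 480 MPa.
Throat t_e = 0.707 × 4 = 2.828 mm.
φr_n = 0.75 × 0.6 × 480 × 2.828 × 10⁻³ = 0.6108 kN/mm.
L_req = P_u / φr_n = 99.7 / 0.6108 = 163.2 mm total.
Per side: 163.2 / 2 = 81.61 mm.
Round up → use L = 85 mm on each side.

L = 85 mm on each side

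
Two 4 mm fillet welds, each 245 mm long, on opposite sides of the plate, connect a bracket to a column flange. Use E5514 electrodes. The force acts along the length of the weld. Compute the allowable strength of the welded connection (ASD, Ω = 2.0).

E55XX → F_EXX = 550 MPa.
Effective throat t_e = 0.707 × 4 = 2.828 mm.
Total length L = 490 mm; A_we = 2.828 × 490 = 1386 mm².
F_nw = 0.6 F_EXX = 0.6 × 550 = 330 MPa.
R_n = 330 × 1386 × 10⁻³ = 457.3 kN; R_n/Ω = 457.3/2.0 = 228.6 kN.

R_n/Ω ≈ 229 kN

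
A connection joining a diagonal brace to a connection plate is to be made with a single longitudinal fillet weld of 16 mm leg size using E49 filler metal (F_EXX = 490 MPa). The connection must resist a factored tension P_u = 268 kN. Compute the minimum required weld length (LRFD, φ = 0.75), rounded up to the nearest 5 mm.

Throat t_e = 0.707 × 16 = 11.31 mm.
φr_n = 0.75 × 0.6 × 490 × 11.31 × 10⁻³ = 2.494 kN/mm.
L_req = P_u / φr_n = 268 / 2.494 = 107.4 mm total.
Round up → use L = 110 mm.

L = 110 mm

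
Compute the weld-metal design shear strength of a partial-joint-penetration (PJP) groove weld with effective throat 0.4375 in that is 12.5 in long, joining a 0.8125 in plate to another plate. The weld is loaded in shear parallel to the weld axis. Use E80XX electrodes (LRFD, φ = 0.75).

φR_n ≈ 197 kips

E80XX → F_EXX = 80 ksi.
Effective throat (given) t_e = 0.4375 in.
A_we = 0.4375 × 12.5 = 5.469 in².
F_nw = 0.6 F_EXX = 48 ksi.
φR_n = 0.75 × 48 × 5.469 = 196.9 kips.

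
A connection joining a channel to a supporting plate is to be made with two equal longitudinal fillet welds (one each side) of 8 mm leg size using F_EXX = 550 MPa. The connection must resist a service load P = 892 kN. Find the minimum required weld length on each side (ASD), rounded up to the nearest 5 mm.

Throat t_e = 0.707 × 8 = 5.656 mm.
r_n/Ω = (0.6 × 550 × 5.656) / 2.0 = 933.2 N/mm = 0.9332 kN/mm.
L_req = P / (r_n/Ω) = 892 / 0.9332 = 955.8 mm total.
Per side: 955.8 / 2 = 477.9 mm.
Round up → use L = 480 mm on each side.

L = 480 mm on each side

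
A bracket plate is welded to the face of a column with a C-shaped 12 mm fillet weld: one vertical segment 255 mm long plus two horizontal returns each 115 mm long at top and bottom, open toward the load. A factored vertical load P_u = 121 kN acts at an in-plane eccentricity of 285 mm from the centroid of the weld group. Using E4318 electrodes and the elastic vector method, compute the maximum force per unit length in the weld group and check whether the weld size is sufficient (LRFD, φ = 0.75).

E43XX → F_EXX = 430 MPa.
Total weld length L_w = 485 mm. Treat welds as unit-width lines.
Centroid: x̄ = 2×115×57.5 / 485 = 27.27 mm from the vertical weld.
Polar moment about centroid: J = I_x + I_y = [255³/12 + 2×115×127.5²] + [255×27.27² + 2(115³/12 + 115×30.23²)] = 5774000 mm³.
Direct shear f_v = P/L_w = 121×10³ / 485 = 249.5 N/mm (vertical).
Torsion M = P·e = 121×10³ × 285 = 34485000 N·mm.
Critical point at (x, y) = (87.73, 127.5) from centroid. f_tx = M·y/J = 761.5 N/mm; f_ty = M·x/J = 524 N/mm.
Resultant f_max = √[f_tx² + (f_v + f_ty)²] = √[761.5² + (249.5 + 524)²] = 1085 N/mm.
Capacity per unit length: φr_n = 0.75 × 0.6 × 430 × (0.707 × 12) = 1642 N/mm.
1085 ≤ 1642 → adequate.

f_max ≈ 1090 N/mm; adequate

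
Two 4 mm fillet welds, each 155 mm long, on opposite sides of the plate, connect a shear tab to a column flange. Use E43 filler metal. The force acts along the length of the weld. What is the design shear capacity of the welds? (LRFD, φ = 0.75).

E43XX → F_EXX = 430 MPa.
Effective throat t_e = 0.707 × 4 = 2.828 mm.
Total length L = 310 mm; A_we = 2.828 × 310 = 876.7 mm².
F_nw = 0.6 F_EXX = 0.6 × 430 = 258 MPa.
φR_n = 0.75 × 258 × 876.7 × 10⁻³ = 169.6 kN.

φR_n ≈ 170 kN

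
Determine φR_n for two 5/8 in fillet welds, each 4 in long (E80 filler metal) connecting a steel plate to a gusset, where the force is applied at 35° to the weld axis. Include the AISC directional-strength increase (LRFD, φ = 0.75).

E80XX → F_EXX = 80 ksi.
t_e = 0.707 × 0.625 = 0.4419 in; A_we = 0.4419 × 8 = 3.535 in².
Directional factor: 1.0 + 0.5 sin^1.5(35°) = 1.217.
F_nw = 0.6 × 80 × 1.217 = 58.43 ksi.
φR_n = 0.75 × 58.43 × 3.535 = 154.9 kip.

φR_n ≈ 155 kip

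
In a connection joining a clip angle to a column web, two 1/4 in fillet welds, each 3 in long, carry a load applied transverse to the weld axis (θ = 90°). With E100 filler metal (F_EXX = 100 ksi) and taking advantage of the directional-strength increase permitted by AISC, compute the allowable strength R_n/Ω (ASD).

t_e = 0.707 × 0.25 = 0.1767 in; A_we = 0.1767 × 6 = 1.06 in².
Directional factor: 1.0 + 0.5 sin^1.5(90°) = 1.5.
F_nw = 0.6 × 100 × 1.5 = 90 ksi.
R_n/Ω = (90 × 1.06) / 2.0 = 47.72 kips.

R_n/Ω ≈ 47.7 kips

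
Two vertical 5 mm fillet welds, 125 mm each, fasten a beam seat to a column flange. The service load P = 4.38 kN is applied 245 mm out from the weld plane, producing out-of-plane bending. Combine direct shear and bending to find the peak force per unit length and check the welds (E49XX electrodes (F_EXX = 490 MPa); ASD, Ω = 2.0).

L_w = 2 × 125 = 250 mm; section modulus (unit throat) S = 2 × L²/6 = 5208 mm².
Direct shear f_v = P/L_w = 4.38×10³/250 = 17.52 N/mm.
Moment M = P × e = 4.38×10³ × 245 = 1073100 N·mm; bending f_b = M/S = 206 N/mm.
f_max = √(f_v² + f_b²) = √(17.52² + 206²) = 206.8 N/mm.
r_n/Ω = (1/2.0) × 0.6 × 490 × (0.707 × 5) = 519.6 N/mm → adequate.

f_max ≈ 207 N/mm; adequate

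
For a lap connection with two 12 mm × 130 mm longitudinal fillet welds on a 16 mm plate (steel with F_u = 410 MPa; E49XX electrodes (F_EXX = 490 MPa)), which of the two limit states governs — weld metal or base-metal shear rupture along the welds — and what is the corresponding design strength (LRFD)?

t_e = 0.707 × 12 = 8.484 mm; L = 260 mm.
Weld metal: φR_n = 0.75 × 0.6 × 490 × 8.484 × 260 × 10⁻³ = 486.4 kN.
Base metal (shear rupture): φR_n = 0.75 × 0.6 × 410 × 16 × 260 × 10⁻³ = 767.5 kN.
Governing: weld metal.

φR_n ≈ 486 kN (weld metal governs)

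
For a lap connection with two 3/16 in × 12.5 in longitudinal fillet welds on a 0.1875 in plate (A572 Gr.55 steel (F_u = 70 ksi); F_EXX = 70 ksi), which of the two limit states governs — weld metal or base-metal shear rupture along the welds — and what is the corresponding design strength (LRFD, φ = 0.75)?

t_e = 0.707 × 0.1875 = 0.1326 in; L = 25 in.
Weld metal: φR_n = 0.75 × 0.6 × 70 × 0.1326 × 25 = 104.4 kip.
Base metal (shear rupture): φR_n = 0.75 × 0.6 × 70 × 0.1875 × 25 = 147.7 kip.
Governing: weld metal.

φR_n ≈ 104 kip (weld metal governs)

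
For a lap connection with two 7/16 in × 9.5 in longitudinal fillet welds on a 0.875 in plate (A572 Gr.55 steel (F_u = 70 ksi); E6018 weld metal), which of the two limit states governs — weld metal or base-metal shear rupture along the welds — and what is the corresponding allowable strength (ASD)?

R_n/Ω ≈ 106 kips (weld metal governs)

E60XX → F_EXX = 60 ksi.
t_e = 0.707 × 0.4375 = 0.3093 in; L = 19 in.
Weld metal: R_n/Ω = (1/2.0) × 0.6 × 60 × 0.3093 × 19 = 105.8 kips.
Base metal (shear rupture): R_n/Ω = (1/2.0) × 0.6 × 70 × 0.875 × 19 = 349.1 kips.
Governing: weld metal.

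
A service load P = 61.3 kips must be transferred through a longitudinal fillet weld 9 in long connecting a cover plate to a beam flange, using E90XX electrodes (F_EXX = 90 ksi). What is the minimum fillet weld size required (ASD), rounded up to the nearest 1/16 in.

Total weld length L = 9 in.
Required throat t_e = P × Ω / (0.6 F_EXX × L) = 61.3 × 2.0 / (0.6 × 90 × 9) = 0.2523 in.
Required leg w = t_e / 0.707 = 0.3568 in → use 3/8 in.

w = 3/8 in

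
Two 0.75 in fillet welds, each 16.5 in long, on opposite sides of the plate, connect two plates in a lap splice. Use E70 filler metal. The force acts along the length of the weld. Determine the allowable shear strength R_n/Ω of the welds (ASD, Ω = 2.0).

R_n/Ω ≈ 367 kip

E70XX → F_EXX = 70 ksi.
Effective throat t_e = 0.707 × 0.75 = 0.5302 in.
Total length L = 33 in; A_we = 0.5302 × 33 = 17.5 in².
F_nw = 0.6 F_EXX = 0.6 × 70 = 42 ksi.
R_n = 42 × 17.5 = 734.9 kip; R_n/Ω = 734.9/2.0 = 367.5 kip.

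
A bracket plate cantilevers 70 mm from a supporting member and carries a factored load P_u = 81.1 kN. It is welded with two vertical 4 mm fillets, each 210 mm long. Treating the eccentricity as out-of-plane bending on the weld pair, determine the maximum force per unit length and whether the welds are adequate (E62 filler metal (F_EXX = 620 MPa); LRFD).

f_max ≈ 432 N/mm; adequate

L_w = 2 × 210 = 420 mm; section modulus (unit throat) S = 2 × L²/6 = 14700 mm².
Direct shear f_v = P/L_w = 81.1×10³/420 = 193.1 N/mm.
Moment M = P × e = 81.1×10³ × 70 = 5677000 N·mm; bending f_b = M/S = 386.2 N/mm.
f_max = √(f_v² + f_b²) = √(193.1² + 386.2²) = 431.8 N/mm.
φr_n = 0.75 × 0.6 × 620 × (0.707 × 4) = 789 N/mm → adequate.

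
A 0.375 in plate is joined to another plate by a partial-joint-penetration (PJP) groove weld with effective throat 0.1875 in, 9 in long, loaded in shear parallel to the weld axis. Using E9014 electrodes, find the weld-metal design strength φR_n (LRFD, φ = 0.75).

φR_n ≈ 68.3 kips

E90XX → F_EXX = 90 ksi.
Effective throat (given) t_e = 0.1875 in.
A_we = 0.1875 × 9 = 1.688 in².
F_nw = 0.6 F_EXX = 54 ksi.
φR_n = 0.75 × 54 × 1.688 = 68.34 kips.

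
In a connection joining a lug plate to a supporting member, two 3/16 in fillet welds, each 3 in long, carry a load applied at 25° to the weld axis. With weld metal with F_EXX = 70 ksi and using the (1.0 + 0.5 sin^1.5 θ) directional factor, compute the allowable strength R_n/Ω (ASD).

R_n/Ω ≈ 19 kips

t_e = 0.707 × 0.1875 = 0.1326 in; A_we = 0.1326 × 6 = 0.7954 in².
Directional factor: 1.0 + 0.5 sin^1.5(25°) = 1.137.
F_nw = 0.6 × 70 × 1.137 = 47.77 ksi.
R_n/Ω = (47.77 × 0.7954) / 2.0 = 19 kips.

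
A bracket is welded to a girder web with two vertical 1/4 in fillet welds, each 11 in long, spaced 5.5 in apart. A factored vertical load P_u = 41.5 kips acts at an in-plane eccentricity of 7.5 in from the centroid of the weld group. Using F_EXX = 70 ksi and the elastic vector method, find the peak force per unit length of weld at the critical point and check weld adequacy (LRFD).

Total weld length L_w = 22 in. Treat welds as unit-width lines.
Polar moment about centroid: J = 2[d³/12 + d(b/2)²] = 2[11³/12 + 11×2.75²] = 388.2 in³.
Direct shear f_v = P/L_w = 41.5 / 22 = 1.886 kip/in (vertical).
Torsion M = P·e = 41.5 × 7.5 = 311.25 kip·in.
Critical point at (x, y) = (2.75, 5.5) from centroid. f_tx = M·y/J = 4.41 kip/in; f_ty = M·x/J = 2.205 kip/in.
Resultant f_max = √[f_tx² + (f_v + f_ty)²] = √[4.41² + (1.886 + 2.205)²] = 6.015 kip/in.
Capacity per unit length: φr_n = 0.75 × 0.6 × 70 × (0.707 × 0.25) = 5.568 kip/in.
6.015 > 5.568 → NOT adequate.

f_max ≈ 6.02 kip/in; NOT adequate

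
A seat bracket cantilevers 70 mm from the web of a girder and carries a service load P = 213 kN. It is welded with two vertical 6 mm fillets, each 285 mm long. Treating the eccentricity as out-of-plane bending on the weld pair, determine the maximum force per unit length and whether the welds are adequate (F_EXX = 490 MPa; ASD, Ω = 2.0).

L_w = 2 × 285 = 570 mm; section modulus (unit throat) S = 2 × L²/6 = 27080 mm².
Direct shear f_v = P/L_w = 213×10³/570 = 373.7 N/mm.
Moment M = P × e = 213×10³ × 70 = 14910000 N·mm; bending f_b = M/S = 550.7 N/mm.
f_max = √(f_v² + f_b²) = √(373.7² + 550.7²) = 665.5 N/mm.
r_n/Ω = (1/2.0) × 0.6 × 490 × (0.707 × 6) = 623.6 N/mm → NOT adequate.

f_max ≈ 666 N/mm; NOT adequate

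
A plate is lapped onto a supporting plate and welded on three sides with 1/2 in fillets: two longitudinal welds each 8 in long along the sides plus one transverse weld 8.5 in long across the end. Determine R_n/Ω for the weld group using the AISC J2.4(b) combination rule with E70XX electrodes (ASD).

R_n/Ω ≈ 196 kips

E70XX → F_EXX = 70 ksi.
t_e = 0.707 × 0.5 = 0.3535 in.
R_nwl = 0.6 × 70 × 0.3535 × 16 = 237.6 kips (longitudinal, 2 welds).
R_nwt = 0.6 × 70 × 0.3535 × 8.5 = 126.2 kips (transverse, base value).
(i) R_nwl + R_nwt = 363.8 kips; (ii) 0.85 R_nwl + 1.5 R_nwt = 391.2 kips.
R_n = max = 391.2 kips [governs: (ii)]; R_n/Ω = 195.6 kips.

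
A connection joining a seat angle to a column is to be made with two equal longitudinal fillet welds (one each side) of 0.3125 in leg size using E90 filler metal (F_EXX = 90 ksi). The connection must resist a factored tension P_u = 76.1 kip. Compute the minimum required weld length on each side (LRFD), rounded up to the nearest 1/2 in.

Throat t_e = 0.707 × 0.3125 = 0.2209 in.
φr_n = 0.75 × 0.6 × 90 × 0.2209 = 8.948 kip/in.
L_req = P_u / φr_n = 76.1 / 8.948 = 8.505 in total.
Per side: 8.505 / 2 = 4.252 in.
Round up → use L = 4.5 in on each side.

L = 4.5 in on each side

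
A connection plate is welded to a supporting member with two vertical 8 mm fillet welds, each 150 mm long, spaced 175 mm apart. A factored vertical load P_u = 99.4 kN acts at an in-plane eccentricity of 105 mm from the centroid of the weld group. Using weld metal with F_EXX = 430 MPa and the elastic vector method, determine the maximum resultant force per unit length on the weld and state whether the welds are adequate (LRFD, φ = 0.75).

f_max ≈ 706 N/mm; adequate

Total weld length L_w = 300 mm. Treat welds as unit-width lines.
Polar moment about centroid: J = 2[d³/12 + d(b/2)²] = 2[150³/12 + 150×87.5²] = 2859000 mm³.
Direct shear f_v = P/L_w = 99.4×10³ / 300 = 331.3 N/mm (vertical).
Torsion M = P·e = 99.4×10³ × 105 = 10437000 N·mm.
Critical point at (x, y) = (87.5, 75) from centroid. f_tx = M·y/J = 273.8 N/mm; f_ty = M·x/J = 319.4 N/mm.
Resultant f_max = √[f_tx² + (f_v + f_ty)²] = √[273.8² + (331.3 + 319.4)²] = 706 N/mm.
Capacity per unit length: φr_n = 0.75 × 0.6 × 430 × (0.707 × 8) = 1094 N/mm.
706 ≤ 1094 → adequate.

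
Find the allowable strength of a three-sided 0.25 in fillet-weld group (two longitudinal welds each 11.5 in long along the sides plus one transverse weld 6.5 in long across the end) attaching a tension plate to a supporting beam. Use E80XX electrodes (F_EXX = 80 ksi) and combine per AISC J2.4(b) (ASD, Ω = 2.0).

t_e = 0.707 × 0.25 = 0.1767 in.
R_nwl = 0.6 × 80 × 0.1767 × 23 = 195.1 kip (longitudinal, 2 welds).
R_nwt = 0.6 × 80 × 0.1767 × 6.5 = 55.15 kip (transverse, base value).
(i) R_nwl + R_nwt = 250.3 kip; (ii) 0.85 R_nwl + 1.5 R_nwt = 248.6 kip.
R_n = max = 250.3 kip [governs: (i)]; R_n/Ω = 125.1 kip.

R_n/Ω ≈ 125 kip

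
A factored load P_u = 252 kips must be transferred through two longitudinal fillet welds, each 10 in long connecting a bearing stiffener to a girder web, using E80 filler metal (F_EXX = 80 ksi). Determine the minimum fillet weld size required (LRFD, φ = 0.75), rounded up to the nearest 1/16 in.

w = 1/2 in

Total weld length L = 20 in.
Required throat t_e = P_u / (φ × 0.6 F_EXX × L) = 252 / (0.75 × 0.6 × 80 × 20) = 0.35 in.
Required leg w = t_e / 0.707 = 0.495 in → use 1/2 in.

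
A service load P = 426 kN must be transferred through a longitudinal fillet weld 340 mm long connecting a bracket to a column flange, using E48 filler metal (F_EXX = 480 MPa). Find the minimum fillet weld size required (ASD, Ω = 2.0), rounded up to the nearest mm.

Total weld length L = 340 mm.
Required throat t_e = P × Ω / (0.6 F_EXX × L) = 426 × 2.0 / (0.6 × 480 × 340 × 10⁻³) = 8.701 mm.
Required leg w = t_e / 0.707 = 12.31 mm → use 13 mm.

w = 13 mm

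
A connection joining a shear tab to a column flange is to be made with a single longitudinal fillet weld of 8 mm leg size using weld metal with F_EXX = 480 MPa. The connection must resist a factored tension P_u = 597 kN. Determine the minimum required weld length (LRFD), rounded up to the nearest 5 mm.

Throat t_e = 0.707 × 8 = 5.656 mm.
φr_n = 0.75 × 0.6 × 480 × 5.656 × 10⁻³ = 1.222 kN/mm.
L_req = P_u / φr_n = 597 / 1.222 = 488.7 mm total.
Round up → use L = 490 mm.

L = 490 mm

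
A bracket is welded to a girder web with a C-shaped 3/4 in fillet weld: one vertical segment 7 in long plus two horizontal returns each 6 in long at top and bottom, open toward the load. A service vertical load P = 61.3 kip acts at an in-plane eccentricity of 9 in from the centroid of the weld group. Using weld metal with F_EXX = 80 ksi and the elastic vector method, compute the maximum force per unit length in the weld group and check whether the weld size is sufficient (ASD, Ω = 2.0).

f_max ≈ 14.4 kip/in; NOT adequate

Total weld length L_w = 19 in. Treat welds as unit-width lines.
Centroid: x̄ = 2×6×3 / 19 = 1.895 in from the vertical weld.
Polar moment about centroid: J = I_x + I_y = [7³/12 + 2×6×3.5²] + [7×1.895² + 2(6³/12 + 6×1.105²)] = 251.4 in³.
Direct shear f_v = P/L_w = 61.3 / 19 = 3.226 kip/in (vertical).
Torsion M = P·e = 61.3 × 9 = 551.7 kip·in.
Critical point at (x, y) = (4.105, 3.5) from centroid. f_tx = M·y/J = 7.682 kip/in; f_ty = M·x/J = 9.01 kip/in.
Resultant f_max = √[f_tx² + (f_v + f_ty)²] = √[7.682² + (3.226 + 9.01)²] = 14.45 kip/in.
Capacity per unit length: r_n/Ω = (1/2.0) × 0.6 × 80 × (0.707 × 0.75) = 12.73 kip/in.
14.45 > 12.73 → NOT adequate.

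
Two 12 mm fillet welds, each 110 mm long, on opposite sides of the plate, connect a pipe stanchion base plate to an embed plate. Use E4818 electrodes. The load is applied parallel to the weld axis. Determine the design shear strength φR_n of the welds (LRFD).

E48XX → F_EXX = 480 MPa.
Effective throat t_e = 0.707 × 12 = 8.484 mm.
Total length L = 220 mm; A_we = 8.484 × 220 = 1866 mm².
F_nw = 0.6 F_EXX = 0.6 × 480 = 288 MPa.
φR_n = 0.75 × 288 × 1866 × 10⁻³ = 403.2 kN.

φR_n ≈ 403 kN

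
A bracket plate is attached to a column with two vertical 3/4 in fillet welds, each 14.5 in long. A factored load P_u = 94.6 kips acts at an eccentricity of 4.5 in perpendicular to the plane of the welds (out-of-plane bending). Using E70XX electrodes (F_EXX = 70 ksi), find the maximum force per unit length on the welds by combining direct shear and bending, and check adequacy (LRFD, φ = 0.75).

L_w = 2 × 14.5 = 29 in; section modulus (unit throat) S = 2 × L²/6 = 70.08 in².
Direct shear f_v = P/L_w = 94.6/29 = 3.262 kip/in.
Moment M = P × e = 94.6 × 4.5 = 425.7 kip·in; bending f_b = M/S = 6.074 kip/in.
f_max = √(f_v² + f_b²) = √(3.262² + 6.074²) = 6.895 kip/in.
φr_n = 0.75 × 0.6 × 70 × (0.707 × 0.75) = 16.7 kip/in → adequate.

f_max ≈ 6.89 kip/in; adequate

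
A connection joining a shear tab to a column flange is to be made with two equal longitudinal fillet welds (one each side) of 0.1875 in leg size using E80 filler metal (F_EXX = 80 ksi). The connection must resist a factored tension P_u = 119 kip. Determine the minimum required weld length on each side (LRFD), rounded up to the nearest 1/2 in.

L = 12.5 in on each side

Throat t_e = 0.707 × 0.1875 = 0.1326 in.
φr_n = 0.75 × 0.6 × 80 × 0.1326 = 4.772 kip/in.
L_req = P_u / φr_n = 119 / 4.772 = 24.94 in total.
Per side: 24.94 / 2 = 12.47 in.
Round up → use L = 12.5 in on each side.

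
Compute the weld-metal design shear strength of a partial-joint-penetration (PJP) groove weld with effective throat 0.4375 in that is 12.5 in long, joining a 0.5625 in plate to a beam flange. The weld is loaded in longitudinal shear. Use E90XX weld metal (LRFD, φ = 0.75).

E90XX → F_EXX = 90 ksi.
Effective throat (given) t_e = 0.4375 in.
A_we = 0.4375 × 12.5 = 5.469 in².
F_nw = 0.6 F_EXX = 54 ksi.
φR_n = 0.75 × 54 × 5.469 = 221.5 kips.

φR_n ≈ 221 kips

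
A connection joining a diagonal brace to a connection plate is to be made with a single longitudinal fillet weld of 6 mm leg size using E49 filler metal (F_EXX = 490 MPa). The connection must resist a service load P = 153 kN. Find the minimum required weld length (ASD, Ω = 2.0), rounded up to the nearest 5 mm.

L = 250 mm

Throat t_e = 0.707 × 6 = 4.242 mm.
r_n/Ω = (0.6 × 490 × 4.242) / 2.0 = 623.6 N/mm = 0.6236 kN/mm.
L_req = P / (r_n/Ω) = 153 / 0.6236 = 245.4 mm total.
Round up → use L = 250 mm.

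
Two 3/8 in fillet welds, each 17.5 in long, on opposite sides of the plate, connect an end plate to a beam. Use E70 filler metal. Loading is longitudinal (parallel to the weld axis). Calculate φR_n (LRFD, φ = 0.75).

φR_n ≈ 292 kip

E70XX → F_EXX = 70 ksi.
Effective throat t_e = 0.707 × 0.375 = 0.2651 in.
Total length L = 35 in; A_we = 0.2651 × 35 = 9.279 in².
F_nw = 0.6 F_EXX = 0.6 × 70 = 42 ksi.
φR_n = 0.75 × 42 × 9.279 = 292.3 kip.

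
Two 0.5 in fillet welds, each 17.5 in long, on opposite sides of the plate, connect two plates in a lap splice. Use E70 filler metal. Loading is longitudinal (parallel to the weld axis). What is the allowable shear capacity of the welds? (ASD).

R_n/Ω ≈ 260 kips

E70XX → F_EXX = 70 ksi.
Effective throat t_e = 0.707 × 0.5 = 0.3535 in.
Total length L = 35 in; A_we = 0.3535 × 35 = 12.37 in².
F_nw = 0.6 F_EXX = 0.6 × 70 = 42 ksi.
R_n = 42 × 12.37 = 519.6 kips; R_n/Ω = 519.6/2.0 = 259.8 kips.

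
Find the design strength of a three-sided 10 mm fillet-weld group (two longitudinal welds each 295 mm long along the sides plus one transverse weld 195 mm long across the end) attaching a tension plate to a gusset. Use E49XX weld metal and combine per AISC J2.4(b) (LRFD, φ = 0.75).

E49XX → F_EXX = 490 MPa.
t_e = 0.707 × 10 = 7.07 mm.
R_nwl = 0.6 × 490 × 7.07 × 590 × 10⁻³ = 1226 kN (longitudinal, 2 welds).
R_nwt = 0.6 × 490 × 7.07 × 195 × 10⁻³ = 405.3 kN (transverse, base value).
(i) R_nwl + R_nwt = 1632 kN; (ii) 0.85 R_nwl + 1.5 R_nwt = 1650 kN.
R_n = max = 1650 kN [governs: (ii)]; φR_n = 1238 kN.

φR_n ≈ 1240 kN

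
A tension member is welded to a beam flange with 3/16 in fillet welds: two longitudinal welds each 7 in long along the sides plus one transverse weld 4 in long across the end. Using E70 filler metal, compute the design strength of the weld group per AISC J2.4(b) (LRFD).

φR_n ≈ 75.2 kips

E70XX → F_EXX = 70 ksi.
t_e = 0.707 × 0.1875 = 0.1326 in.
R_nwl = 0.6 × 70 × 0.1326 × 14 = 77.95 kips (longitudinal, 2 welds).
R_nwt = 0.6 × 70 × 0.1326 × 4 = 22.27 kips (transverse, base value).
(i) R_nwl + R_nwt = 100.2 kips; (ii) 0.85 R_nwl + 1.5 R_nwt = 99.66 kips.
R_n = max = 100.2 kips [governs: (i)]; φR_n = 75.16 kips.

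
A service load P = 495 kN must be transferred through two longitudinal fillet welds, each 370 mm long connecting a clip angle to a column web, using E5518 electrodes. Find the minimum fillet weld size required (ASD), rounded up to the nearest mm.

w = 6 mm

E55XX → F_EXX = 550 MPa.
Total weld length L = 740 mm.
Required throat t_e = P × Ω / (0.6 F_EXX × L) = 495 × 2.0 / (0.6 × 550 × 740 × 10⁻³) = 4.054 mm.
Required leg w = t_e / 0.707 = 5.734 mm → use 6 mm.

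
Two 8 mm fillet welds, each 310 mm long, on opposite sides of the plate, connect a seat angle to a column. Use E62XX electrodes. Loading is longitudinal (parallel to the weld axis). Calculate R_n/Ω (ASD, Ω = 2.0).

E62XX → F_EXX = 620 MPa.
Effective throat t_e = 0.707 × 8 = 5.656 mm.
Total length L = 620 mm; A_we = 5.656 × 620 = 3507 mm².
F_nw = 0.6 F_EXX = 0.6 × 620 = 372 MPa.
R_n = 372 × 3507 × 10⁻³ = 1304 kN; R_n/Ω = 1304/2.0 = 652.2 kN.

R_n/Ω ≈ 652 kN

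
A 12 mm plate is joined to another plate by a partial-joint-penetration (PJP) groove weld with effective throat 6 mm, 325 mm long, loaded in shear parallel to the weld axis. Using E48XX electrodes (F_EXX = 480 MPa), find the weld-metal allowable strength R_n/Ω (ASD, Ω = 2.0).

R_n/Ω ≈ 281 kN

Effective throat (given) t_e = 6 mm.
A_we = 6 × 325 = 1950 mm².
F_nw = 0.6 F_EXX = 288 MPa.
R_n/Ω = (288 × 1950) / 2.0 × 10⁻³ = 280.8 kN.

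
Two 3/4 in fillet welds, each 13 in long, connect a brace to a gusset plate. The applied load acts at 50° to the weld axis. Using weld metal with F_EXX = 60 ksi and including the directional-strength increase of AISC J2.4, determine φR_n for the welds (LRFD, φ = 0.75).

φR_n ≈ 497 kips

t_e = 0.707 × 0.75 = 0.5302 in; A_we = 0.5302 × 26 = 13.79 in².
Directional factor: 1.0 + 0.5 sin^1.5(50°) = 1.335.
F_nw = 0.6 × 60 × 1.335 = 48.07 ksi.
φR_n = 0.75 × 48.07 × 13.79 = 497 kips.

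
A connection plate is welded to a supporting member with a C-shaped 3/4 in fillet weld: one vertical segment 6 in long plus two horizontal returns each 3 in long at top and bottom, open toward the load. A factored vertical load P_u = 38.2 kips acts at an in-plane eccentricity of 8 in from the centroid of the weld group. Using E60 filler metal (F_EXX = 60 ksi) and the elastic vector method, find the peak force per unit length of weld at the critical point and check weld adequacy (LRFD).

Total weld length L_w = 12 in. Treat welds as unit-width lines.
Centroid: x̄ = 2×3×1.5 / 12 = 0.75 in from the vertical weld.
Polar moment about centroid: J = I_x + I_y = [6³/12 + 2×3×3²] + [6×0.75² + 2(3³/12 + 3×0.75²)] = 83.25 in³.
Direct shear f_v = P/L_w = 38.2 / 12 = 3.183 kip/in (vertical).
Torsion M = P·e = 38.2 × 8 = 305.6 kip·in.
Critical point at (x, y) = (2.25, 3) from centroid. f_tx = M·y/J = 11.01 kip/in; f_ty = M·x/J = 8.259 kip/in.
Resultant f_max = √[f_tx² + (f_v + f_ty)²] = √[11.01² + (3.183 + 8.259)²] = 15.88 kip/in.
Capacity per unit length: φr_n = 0.75 × 0.6 × 60 × (0.707 × 0.75) = 14.32 kip/in.
15.88 > 14.32 → NOT adequate.

f_max ≈ 15.9 kip/in; NOT adequate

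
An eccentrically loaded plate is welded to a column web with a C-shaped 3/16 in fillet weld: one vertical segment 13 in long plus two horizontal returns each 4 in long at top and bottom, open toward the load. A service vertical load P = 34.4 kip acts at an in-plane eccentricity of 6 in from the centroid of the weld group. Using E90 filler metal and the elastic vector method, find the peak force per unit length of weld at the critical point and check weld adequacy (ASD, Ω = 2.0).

f_max ≈ 3.75 kip/in; NOT adequate

E90XX → F_EXX = 90 ksi.
Total weld length L_w = 21 in. Treat welds as unit-width lines.
Centroid: x̄ = 2×4×2 / 21 = 0.7619 in from the vertical weld.
Polar moment about centroid: J = I_x + I_y = [13³/12 + 2×4×6.5²] + [13×0.7619² + 2(4³/12 + 4×1.238²)] = 551.6 in³.
Direct shear f_v = P/L_w = 34.4 / 21 = 1.638 kip/in (vertical).
Torsion M = P·e = 34.4 × 6 = 206.4 kip·in.
Critical point at (x, y) = (3.238, 6.5) from centroid. f_tx = M·y/J = 2.432 kip/in; f_ty = M·x/J = 1.212 kip/in.
Resultant f_max = √[f_tx² + (f_v + f_ty)²] = √[2.432² + (1.638 + 1.212)²] = 3.747 kip/in.
Capacity per unit length: r_n/Ω = (1/2.0) × 0.6 × 90 × (0.707 × 0.1875) = 3.579 kip/in.
3.747 > 3.579 → NOT adequate.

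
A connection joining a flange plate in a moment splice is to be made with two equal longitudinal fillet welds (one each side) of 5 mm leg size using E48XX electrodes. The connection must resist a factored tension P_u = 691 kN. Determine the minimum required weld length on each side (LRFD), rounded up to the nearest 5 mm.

E48XX → F_EXX = 480 MPa.
Throat t_e = 0.707 × 5 = 3.535 mm.
φr_n = 0.75 × 0.6 × 480 × 3.535 × 10⁻³ = 0.7636 kN/mm.
L_req = P_u / φr_n = 691 / 0.7636 = 905 mm total.
Per side: 905 / 2 = 452.5 mm.
Round up → use L = 455 mm on each side.

L = 455 mm on each side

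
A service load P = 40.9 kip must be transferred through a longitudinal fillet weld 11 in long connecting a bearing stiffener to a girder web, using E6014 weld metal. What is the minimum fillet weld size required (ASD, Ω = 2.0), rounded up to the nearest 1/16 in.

w = 5/16 in

E60XX → F_EXX = 60 ksi.
Total weld length L = 11 in.
Required throat t_e = P × Ω / (0.6 F_EXX × L) = 40.9 × 2.0 / (0.6 × 60 × 11) = 0.2066 in.
Required leg w = t_e / 0.707 = 0.2922 in → use 5/16 in.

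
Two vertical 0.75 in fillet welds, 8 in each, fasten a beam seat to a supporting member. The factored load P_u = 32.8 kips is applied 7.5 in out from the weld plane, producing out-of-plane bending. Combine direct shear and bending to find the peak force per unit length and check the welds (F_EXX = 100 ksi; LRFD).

L_w = 2 × 8 = 16 in; section modulus (unit throat) S = 2 × L²/6 = 21.33 in².
Direct shear f_v = P/L_w = 32.8/16 = 2.05 kip/in.
Moment M = P × e = 32.8 × 7.5 = 246 kip·in; bending f_b = M/S = 11.53 kip/in.
f_max = √(f_v² + f_b²) = √(2.05² + 11.53²) = 11.71 kip/in.
φr_n = 0.75 × 0.6 × 100 × (0.707 × 0.75) = 23.86 kip/in → adequate.

f_max ≈ 11.7 kip/in; adequate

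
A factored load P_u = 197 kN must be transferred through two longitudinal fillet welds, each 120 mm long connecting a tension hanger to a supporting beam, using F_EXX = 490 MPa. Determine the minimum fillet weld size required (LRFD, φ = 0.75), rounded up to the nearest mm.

w = 6 mm

Total weld length L = 240 mm.
Required throat t_e = P_u / (φ × 0.6 F_EXX × L) = 197 / (0.75 × 0.6 × 490 × 240 × 10⁻³) = 3.723 mm.
Required leg w = t_e / 0.707 = 5.265 mm → use 6 mm.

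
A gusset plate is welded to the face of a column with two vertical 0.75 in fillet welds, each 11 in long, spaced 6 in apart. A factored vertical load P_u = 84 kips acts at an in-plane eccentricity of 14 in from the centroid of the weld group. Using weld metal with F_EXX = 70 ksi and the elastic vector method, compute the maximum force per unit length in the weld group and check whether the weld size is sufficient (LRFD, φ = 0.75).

f_max ≈ 19.7 kip/in; NOT adequate

Total weld length L_w = 22 in. Treat welds as unit-width lines.
Polar moment about centroid: J = 2[d³/12 + d(b/2)²] = 2[11³/12 + 11×3²] = 419.8 in³.
Direct shear f_v = P/L_w = 84 / 22 = 3.818 kip/in (vertical).
Torsion M = P·e = 84 × 14 = 1176 kip·in.
Critical point at (x, y) = (3, 5.5) from centroid. f_tx = M·y/J = 15.41 kip/in; f_ty = M·x/J = 8.403 kip/in.
Resultant f_max = √[f_tx² + (f_v + f_ty)²] = √[15.41² + (3.818 + 8.403)²] = 19.67 kip/in.
Capacity per unit length: φr_n = 0.75 × 0.6 × 70 × (0.707 × 0.75) = 16.7 kip/in.
19.67 > 16.7 → NOT adequate.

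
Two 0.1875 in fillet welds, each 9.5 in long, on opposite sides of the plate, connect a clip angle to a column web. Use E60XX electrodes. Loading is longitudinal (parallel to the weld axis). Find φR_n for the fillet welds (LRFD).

φR_n ≈ 68 kip

E60XX → F_EXX = 60 ksi.
Effective throat t_e = 0.707 × 0.1875 = 0.1326 in.
Total length L = 19 in; A_we = 0.1326 × 19 = 2.519 in².
F_nw = 0.6 F_EXX = 0.6 × 60 = 36 ksi.
φR_n = 0.75 × 36 × 2.519 = 68 kip.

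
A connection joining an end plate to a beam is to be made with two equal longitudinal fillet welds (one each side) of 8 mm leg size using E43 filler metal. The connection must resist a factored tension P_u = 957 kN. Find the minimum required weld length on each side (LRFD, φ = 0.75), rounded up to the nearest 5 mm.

E43XX → F_EXX = 430 MPa.
Throat t_e = 0.707 × 8 = 5.656 mm.
φr_n = 0.75 × 0.6 × 430 × 5.656 × 10⁻³ = 1.094 kN/mm.
L_req = P_u / φr_n = 957 / 1.094 = 874.4 mm total.
Per side: 874.4 / 2 = 437.2 mm.
Round up → use L = 440 mm on each side.

L = 440 mm on each side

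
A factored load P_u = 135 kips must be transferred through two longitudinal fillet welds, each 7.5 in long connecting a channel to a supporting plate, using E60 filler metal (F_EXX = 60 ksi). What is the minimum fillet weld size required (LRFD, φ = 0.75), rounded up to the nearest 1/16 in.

w = 1/2 in

Total weld length L = 15 in.
Required throat t_e = P_u / (φ × 0.6 F_EXX × L) = 135 / (0.75 × 0.6 × 60 × 15) = 0.3333 in.
Required leg w = t_e / 0.707 = 0.4715 in → use 1/2 in.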